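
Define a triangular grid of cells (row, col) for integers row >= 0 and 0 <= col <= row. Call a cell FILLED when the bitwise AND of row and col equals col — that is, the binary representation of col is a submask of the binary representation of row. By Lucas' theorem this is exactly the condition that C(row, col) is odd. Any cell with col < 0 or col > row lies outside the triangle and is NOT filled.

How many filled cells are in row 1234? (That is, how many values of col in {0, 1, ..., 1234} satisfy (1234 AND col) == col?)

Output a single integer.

1234 in binary = 10011010010
popcount(1234) = number of 1-bits in 10011010010 = 5
A col c satisfies (1234 AND c) == c iff every set bit of c is also set in 1234; each of the 5 set bits of 1234 can independently be on or off in c.
count = 2^5 = 32

Answer: 32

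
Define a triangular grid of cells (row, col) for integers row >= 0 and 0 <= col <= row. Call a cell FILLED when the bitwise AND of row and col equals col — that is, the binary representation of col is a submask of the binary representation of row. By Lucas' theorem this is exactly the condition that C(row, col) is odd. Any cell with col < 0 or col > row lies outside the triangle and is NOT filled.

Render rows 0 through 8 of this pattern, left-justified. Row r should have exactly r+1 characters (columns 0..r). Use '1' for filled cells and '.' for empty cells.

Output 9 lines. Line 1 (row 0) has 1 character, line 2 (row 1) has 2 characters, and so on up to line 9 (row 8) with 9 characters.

Answer: 1
11
1.1
1111
1...1
11..11
1.1.1.1
11111111
1.......1

Derivation:
r0=0: 1
r1=1: 11
r2=10: 1.1
r3=11: 1111
r4=100: 1...1
r5=101: 11..11
r6=110: 1.1.1.1
r7=111: 11111111
r8=1000: 1.......1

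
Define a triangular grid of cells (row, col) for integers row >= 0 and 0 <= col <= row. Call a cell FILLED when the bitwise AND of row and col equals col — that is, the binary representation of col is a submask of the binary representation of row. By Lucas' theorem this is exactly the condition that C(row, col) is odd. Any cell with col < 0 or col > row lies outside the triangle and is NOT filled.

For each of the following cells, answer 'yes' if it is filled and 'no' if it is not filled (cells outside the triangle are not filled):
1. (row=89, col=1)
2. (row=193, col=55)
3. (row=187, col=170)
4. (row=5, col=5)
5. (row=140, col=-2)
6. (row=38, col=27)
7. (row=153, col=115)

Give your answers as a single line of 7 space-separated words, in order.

Answer: yes no yes yes no no no

Derivation:
(89,1): row=0b1011001, col=0b1, row AND col = 0b1 = 1; 1 == 1 -> filled
(193,55): row=0b11000001, col=0b110111, row AND col = 0b1 = 1; 1 != 55 -> empty
(187,170): row=0b10111011, col=0b10101010, row AND col = 0b10101010 = 170; 170 == 170 -> filled
(5,5): row=0b101, col=0b101, row AND col = 0b101 = 5; 5 == 5 -> filled
(140,-2): col outside [0, 140] -> not filled
(38,27): row=0b100110, col=0b11011, row AND col = 0b10 = 2; 2 != 27 -> empty
(153,115): row=0b10011001, col=0b1110011, row AND col = 0b10001 = 17; 17 != 115 -> empty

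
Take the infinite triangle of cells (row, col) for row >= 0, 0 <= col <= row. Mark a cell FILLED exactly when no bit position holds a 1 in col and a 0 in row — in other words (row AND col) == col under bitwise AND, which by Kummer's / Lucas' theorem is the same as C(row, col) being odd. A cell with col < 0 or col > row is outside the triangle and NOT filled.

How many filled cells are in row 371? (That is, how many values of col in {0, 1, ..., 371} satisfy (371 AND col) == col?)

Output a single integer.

371 in binary = 101110011
popcount(371) = number of 1-bits in 101110011 = 6
A col c satisfies (371 AND c) == c iff every set bit of c is also set in 371; each of the 6 set bits of 371 can independently be on or off in c.
count = 2^6 = 64

Answer: 64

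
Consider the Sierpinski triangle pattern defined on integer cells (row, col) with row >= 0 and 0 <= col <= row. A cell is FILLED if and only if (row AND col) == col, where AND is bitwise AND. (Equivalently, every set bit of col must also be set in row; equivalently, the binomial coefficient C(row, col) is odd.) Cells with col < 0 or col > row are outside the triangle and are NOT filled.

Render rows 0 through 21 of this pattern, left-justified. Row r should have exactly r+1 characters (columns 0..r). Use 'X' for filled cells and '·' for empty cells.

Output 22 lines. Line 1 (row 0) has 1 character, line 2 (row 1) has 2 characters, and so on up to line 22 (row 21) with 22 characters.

r0=0: X
r1=1: XX
r2=10: X·X
r3=11: XXXX
r4=100: X···X
r5=101: XX··XX
r6=110: X·X·X·X
r7=111: XXXXXXXX
r8=1000: X·······X
r9=1001: XX······XX
r10=1010: X·X·····X·X
r11=1011: XXXX····XXXX
r12=1100: X···X···X···X
r13=1101: XX··XX··XX··XX
r14=1110: X·X·X·X·X·X·X·X
r15=1111: XXXXXXXXXXXXXXXX
r16=10000: X···············X
r17=10001: XX··············XX
r18=10010: X·X·············X·X
r19=10011: XXXX············XXXX
r20=10100: X···X···········X···X
r21=10101: XX··XX··········XX··XX

Answer: X
XX
X·X
XXXX
X···X
XX··XX
X·X·X·X
XXXXXXXX
X·······X
XX······XX
X·X·····X·X
XXXX····XXXX
X···X···X···X
XX··XX··XX··XX
X·X·X·X·X·X·X·X
XXXXXXXXXXXXXXXX
X···············X
XX··············XX
X·X·············X·X
XXXX············XXXX
X···X···········X···X
XX··XX··········XX··XX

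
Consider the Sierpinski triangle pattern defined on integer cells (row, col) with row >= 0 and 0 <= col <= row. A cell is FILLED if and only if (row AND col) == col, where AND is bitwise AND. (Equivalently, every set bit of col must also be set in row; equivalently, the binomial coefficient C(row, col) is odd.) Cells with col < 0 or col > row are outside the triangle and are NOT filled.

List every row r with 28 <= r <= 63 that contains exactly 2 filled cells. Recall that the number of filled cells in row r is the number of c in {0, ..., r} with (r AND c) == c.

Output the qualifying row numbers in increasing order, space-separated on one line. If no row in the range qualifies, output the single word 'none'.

Answer: 32

Derivation:
Row r has 2^popcount(r) filled cells, so we need popcount(r) = log2(2) = 1.
Scan r = 28..63 and keep those with exactly 1 one-bits:
r=28=11100 popcount=3 -> skip
r=29=11101 popcount=4 -> skip
r=30=11110 popcount=4 -> skip
r=31=11111 popcount=5 -> skip
r=32=100000 popcount=1 -> KEEP
r=33=100001 popcount=2 -> skip
r=34=100010 popcount=2 -> skip
r=35=100011 popcount=3 -> skip
r=36=100100 popcount=2 -> skip
r=37=100101 popcount=3 -> skip
r=38=100110 popcount=3 -> skip
r=39=100111 popcount=4 -> skip
r=40=101000 popcount=2 -> skip
r=41=101001 popcount=3 -> skip
r=42=101010 popcount=3 -> skip
r=43=101011 popcount=4 -> skip
r=44=101100 popcount=3 -> skip
r=45=101101 popcount=4 -> skip
r=46=101110 popcount=4 -> skip
r=47=101111 popcount=5 -> skip
r=48=110000 popcount=2 -> skip
r=49=110001 popcount=3 -> skip
r=50=110010 popcount=3 -> skip
r=51=110011 popcount=4 -> skip
r=52=110100 popcount=3 -> skip
r=53=110101 popcount=4 -> skip
r=54=110110 popcount=4 -> skip
r=55=110111 popcount=5 -> skip
r=56=111000 popcount=3 -> skip
r=57=111001 popcount=4 -> skip
r=58=111010 popcount=4 -> skip
r=59=111011 popcount=5 -> skip
r=60=111100 popcount=4 -> skip
r=61=111101 popcount=5 -> skip
r=62=111110 popcount=5 -> skip
r=63=111111 popcount=6 -> skip
Kept rows: 32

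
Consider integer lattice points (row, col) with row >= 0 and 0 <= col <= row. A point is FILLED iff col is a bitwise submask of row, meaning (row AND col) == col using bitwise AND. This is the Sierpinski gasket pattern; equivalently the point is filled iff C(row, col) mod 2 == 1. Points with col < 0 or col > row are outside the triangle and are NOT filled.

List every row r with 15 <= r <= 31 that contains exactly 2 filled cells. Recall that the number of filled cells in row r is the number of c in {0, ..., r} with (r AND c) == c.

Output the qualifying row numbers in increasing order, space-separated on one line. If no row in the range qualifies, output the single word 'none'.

Answer: 16

Derivation:
Row r has 2^popcount(r) filled cells, so we need popcount(r) = log2(2) = 1.
Scan r = 15..31 and keep those with exactly 1 one-bits:
r=15=1111 popcount=4 -> skip
r=16=10000 popcount=1 -> KEEP
r=17=10001 popcount=2 -> skip
r=18=10010 popcount=2 -> skip
r=19=10011 popcount=3 -> skip
r=20=10100 popcount=2 -> skip
r=21=10101 popcount=3 -> skip
r=22=10110 popcount=3 -> skip
r=23=10111 popcount=4 -> skip
r=24=11000 popcount=2 -> skip
r=25=11001 popcount=3 -> skip
r=26=11010 popcount=3 -> skip
r=27=11011 popcount=4 -> skip
r=28=11100 popcount=3 -> skip
r=29=11101 popcount=4 -> skip
r=30=11110 popcount=4 -> skip
r=31=11111 popcount=5 -> skip
Kept rows: 16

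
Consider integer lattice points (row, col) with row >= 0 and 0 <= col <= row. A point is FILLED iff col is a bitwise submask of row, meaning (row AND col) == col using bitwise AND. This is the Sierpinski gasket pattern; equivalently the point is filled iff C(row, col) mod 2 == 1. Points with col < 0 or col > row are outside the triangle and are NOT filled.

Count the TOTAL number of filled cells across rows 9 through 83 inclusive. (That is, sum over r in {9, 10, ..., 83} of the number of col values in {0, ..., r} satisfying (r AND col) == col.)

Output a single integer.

Answer: 898

Derivation:
r9=1001 pc2: +4 =4
r10=1010 pc2: +4 =8
r11=1011 pc3: +8 =16
r12=1100 pc2: +4 =20
r13=1101 pc3: +8 =28
r14=1110 pc3: +8 =36
r15=1111 pc4: +16 =52
r16=10000 pc1: +2 =54
r17=10001 pc2: +4 =58
r18=10010 pc2: +4 =62
r19=10011 pc3: +8 =70
r20=10100 pc2: +4 =74
r21=10101 pc3: +8 =82
r22=10110 pc3: +8 =90
r23=10111 pc4: +16 =106
r24=11000 pc2: +4 =110
r25=11001 pc3: +8 =118
r26=11010 pc3: +8 =126
r27=11011 pc4: +16 =142
r28=11100 pc3: +8 =150
r29=11101 pc4: +16 =166
r30=11110 pc4: +16 =182
r31=11111 pc5: +32 =214
r32=100000 pc1: +2 =216
r33=100001 pc2: +4 =220
r34=100010 pc2: +4 =224
r35=100011 pc3: +8 =232
r36=100100 pc2: +4 =236
r37=100101 pc3: +8 =244
r38=100110 pc3: +8 =252
r39=100111 pc4: +16 =268
r40=101000 pc2: +4 =272
r41=101001 pc3: +8 =280
r42=101010 pc3: +8 =288
r43=101011 pc4: +16 =304
r44=101100 pc3: +8 =312
r45=101101 pc4: +16 =328
r46=101110 pc4: +16 =344
r47=101111 pc5: +32 =376
r48=110000 pc2: +4 =380
r49=110001 pc3: +8 =388
r50=110010 pc3: +8 =396
r51=110011 pc4: +16 =412
r52=110100 pc3: +8 =420
r53=110101 pc4: +16 =436
r54=110110 pc4: +16 =452
r55=110111 pc5: +32 =484
r56=111000 pc3: +8 =492
r57=111001 pc4: +16 =508
r58=111010 pc4: +16 =524
r59=111011 pc5: +32 =556
r60=111100 pc4: +16 =572
r61=111101 pc5: +32 =604
r62=111110 pc5: +32 =636
r63=111111 pc6: +64 =700
r64=1000000 pc1: +2 =702
r65=1000001 pc2: +4 =706
r66=1000010 pc2: +4 =710
r67=1000011 pc3: +8 =718
r68=1000100 pc2: +4 =722
r69=1000101 pc3: +8 =730
r70=1000110 pc3: +8 =738
r71=1000111 pc4: +16 =754
r72=1001000 pc2: +4 =758
r73=1001001 pc3: +8 =766
r74=1001010 pc3: +8 =774
r75=1001011 pc4: +16 =790
r76=1001100 pc3: +8 =798
r77=1001101 pc4: +16 =814
r78=1001110 pc4: +16 =830
r79=1001111 pc5: +32 =862
r80=1010000 pc2: +4 =866
r81=1010001 pc3: +8 =874
r82=1010010 pc3: +8 =882
r83=1010011 pc4: +16 =898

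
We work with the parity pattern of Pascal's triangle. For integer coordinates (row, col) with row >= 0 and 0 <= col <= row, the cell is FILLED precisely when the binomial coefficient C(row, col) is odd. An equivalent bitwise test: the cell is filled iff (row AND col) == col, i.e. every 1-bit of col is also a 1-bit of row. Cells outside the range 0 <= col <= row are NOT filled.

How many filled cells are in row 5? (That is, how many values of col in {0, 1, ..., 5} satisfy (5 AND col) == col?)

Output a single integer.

5 in binary = 101
popcount(5) = number of 1-bits in 101 = 2
A col c satisfies (5 AND c) == c iff every set bit of c is also set in 5; each of the 2 set bits of 5 can independently be on or off in c.
count = 2^2 = 4

Answer: 4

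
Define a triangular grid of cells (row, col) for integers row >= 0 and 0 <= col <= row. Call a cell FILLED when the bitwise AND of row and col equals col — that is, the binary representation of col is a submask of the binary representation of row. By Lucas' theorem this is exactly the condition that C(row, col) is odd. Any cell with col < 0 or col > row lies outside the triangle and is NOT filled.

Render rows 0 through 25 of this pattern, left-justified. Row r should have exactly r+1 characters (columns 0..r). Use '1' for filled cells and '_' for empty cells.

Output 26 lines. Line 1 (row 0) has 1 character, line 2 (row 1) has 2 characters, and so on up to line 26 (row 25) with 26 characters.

r0=0: 1
r1=1: 11
r2=10: 1_1
r3=11: 1111
r4=100: 1___1
r5=101: 11__11
r6=110: 1_1_1_1
r7=111: 11111111
r8=1000: 1_______1
r9=1001: 11______11
r10=1010: 1_1_____1_1
r11=1011: 1111____1111
r12=1100: 1___1___1___1
r13=1101: 11__11__11__11
r14=1110: 1_1_1_1_1_1_1_1
r15=1111: 1111111111111111
r16=10000: 1_______________1
r17=10001: 11______________11
r18=10010: 1_1_____________1_1
r19=10011: 1111____________1111
r20=10100: 1___1___________1___1
r21=10101: 11__11__________11__11
r22=10110: 1_1_1_1_________1_1_1_1
r23=10111: 11111111________11111111
r24=11000: 1_______1_______1_______1
r25=11001: 11______11______11______11

Answer: 1
11
1_1
1111
1___1
11__11
1_1_1_1
11111111
1_______1
11______11
1_1_____1_1
1111____1111
1___1___1___1
11__11__11__11
1_1_1_1_1_1_1_1
1111111111111111
1_______________1
11______________11
1_1_____________1_1
1111____________1111
1___1___________1___1
11__11__________11__11
1_1_1_1_________1_1_1_1
11111111________11111111
1_______1_______1_______1
11______11______11______11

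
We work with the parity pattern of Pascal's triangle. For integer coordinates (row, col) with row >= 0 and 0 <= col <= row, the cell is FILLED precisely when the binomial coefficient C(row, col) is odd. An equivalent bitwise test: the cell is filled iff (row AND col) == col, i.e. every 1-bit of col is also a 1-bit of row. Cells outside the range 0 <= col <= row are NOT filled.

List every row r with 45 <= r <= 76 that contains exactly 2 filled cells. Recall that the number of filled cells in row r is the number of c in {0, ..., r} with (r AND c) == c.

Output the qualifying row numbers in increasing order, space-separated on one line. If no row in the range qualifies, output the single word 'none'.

Row r has 2^popcount(r) filled cells, so we need popcount(r) = log2(2) = 1.
Scan r = 45..76 and keep those with exactly 1 one-bits:
r=45=101101 popcount=4 -> skip
r=46=101110 popcount=4 -> skip
r=47=101111 popcount=5 -> skip
r=48=110000 popcount=2 -> skip
r=49=110001 popcount=3 -> skip
r=50=110010 popcount=3 -> skip
r=51=110011 popcount=4 -> skip
r=52=110100 popcount=3 -> skip
r=53=110101 popcount=4 -> skip
r=54=110110 popcount=4 -> skip
r=55=110111 popcount=5 -> skip
r=56=111000 popcount=3 -> skip
r=57=111001 popcount=4 -> skip
r=58=111010 popcount=4 -> skip
r=59=111011 popcount=5 -> skip
r=60=111100 popcount=4 -> skip
r=61=111101 popcount=5 -> skip
r=62=111110 popcount=5 -> skip
r=63=111111 popcount=6 -> skip
r=64=1000000 popcount=1 -> KEEP
r=65=1000001 popcount=2 -> skip
r=66=1000010 popcount=2 -> skip
r=67=1000011 popcount=3 -> skip
r=68=1000100 popcount=2 -> skip
r=69=1000101 popcount=3 -> skip
r=70=1000110 popcount=3 -> skip
r=71=1000111 popcount=4 -> skip
r=72=1001000 popcount=2 -> skip
r=73=1001001 popcount=3 -> skip
r=74=1001010 popcount=3 -> skip
r=75=1001011 popcount=4 -> skip
r=76=1001100 popcount=3 -> skip
Kept rows: 64

Answer: 64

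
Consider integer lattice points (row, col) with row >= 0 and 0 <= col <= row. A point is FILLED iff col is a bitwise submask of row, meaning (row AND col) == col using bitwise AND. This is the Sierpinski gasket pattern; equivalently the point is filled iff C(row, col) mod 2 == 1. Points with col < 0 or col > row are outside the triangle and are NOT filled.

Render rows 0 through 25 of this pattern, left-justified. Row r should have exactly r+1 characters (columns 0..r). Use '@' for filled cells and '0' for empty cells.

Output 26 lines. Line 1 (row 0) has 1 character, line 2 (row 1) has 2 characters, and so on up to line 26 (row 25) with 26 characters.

Answer: @
@@
@0@
@@@@
@000@
@@00@@
@0@0@0@
@@@@@@@@
@0000000@
@@000000@@
@0@00000@0@
@@@@0000@@@@
@000@000@000@
@@00@@00@@00@@
@0@0@0@0@0@0@0@
@@@@@@@@@@@@@@@@
@000000000000000@
@@00000000000000@@
@0@0000000000000@0@
@@@@000000000000@@@@
@000@00000000000@000@
@@00@@0000000000@@00@@
@0@0@0@000000000@0@0@0@
@@@@@@@@00000000@@@@@@@@
@0000000@0000000@0000000@
@@000000@@000000@@000000@@

Derivation:
r0=0: @
r1=1: @@
r2=10: @0@
r3=11: @@@@
r4=100: @000@
r5=101: @@00@@
r6=110: @0@0@0@
r7=111: @@@@@@@@
r8=1000: @0000000@
r9=1001: @@000000@@
r10=1010: @0@00000@0@
r11=1011: @@@@0000@@@@
r12=1100: @000@000@000@
r13=1101: @@00@@00@@00@@
r14=1110: @0@0@0@0@0@0@0@
r15=1111: @@@@@@@@@@@@@@@@
r16=10000: @000000000000000@
r17=10001: @@00000000000000@@
r18=10010: @0@0000000000000@0@
r19=10011: @@@@000000000000@@@@
r20=10100: @000@00000000000@000@
r21=10101: @@00@@0000000000@@00@@
r22=10110: @0@0@0@000000000@0@0@0@
r23=10111: @@@@@@@@00000000@@@@@@@@
r24=11000: @0000000@0000000@0000000@
r25=11001: @@000000@@000000@@000000@@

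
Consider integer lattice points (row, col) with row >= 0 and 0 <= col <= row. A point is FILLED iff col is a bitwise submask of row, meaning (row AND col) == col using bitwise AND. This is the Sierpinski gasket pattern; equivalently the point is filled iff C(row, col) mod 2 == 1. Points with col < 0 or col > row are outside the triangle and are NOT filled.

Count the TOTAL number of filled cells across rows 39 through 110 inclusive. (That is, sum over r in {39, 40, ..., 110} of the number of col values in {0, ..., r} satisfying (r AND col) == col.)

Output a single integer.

r39=100111 pc4: +16 =16
r40=101000 pc2: +4 =20
r41=101001 pc3: +8 =28
r42=101010 pc3: +8 =36
r43=101011 pc4: +16 =52
r44=101100 pc3: +8 =60
r45=101101 pc4: +16 =76
r46=101110 pc4: +16 =92
r47=101111 pc5: +32 =124
r48=110000 pc2: +4 =128
r49=110001 pc3: +8 =136
r50=110010 pc3: +8 =144
r51=110011 pc4: +16 =160
r52=110100 pc3: +8 =168
r53=110101 pc4: +16 =184
r54=110110 pc4: +16 =200
r55=110111 pc5: +32 =232
r56=111000 pc3: +8 =240
r57=111001 pc4: +16 =256
r58=111010 pc4: +16 =272
r59=111011 pc5: +32 =304
r60=111100 pc4: +16 =320
r61=111101 pc5: +32 =352
r62=111110 pc5: +32 =384
r63=111111 pc6: +64 =448
r64=1000000 pc1: +2 =450
r65=1000001 pc2: +4 =454
r66=1000010 pc2: +4 =458
r67=1000011 pc3: +8 =466
r68=1000100 pc2: +4 =470
r69=1000101 pc3: +8 =478
r70=1000110 pc3: +8 =486
r71=1000111 pc4: +16 =502
r72=1001000 pc2: +4 =506
r73=1001001 pc3: +8 =514
r74=1001010 pc3: +8 =522
r75=1001011 pc4: +16 =538
r76=1001100 pc3: +8 =546
r77=1001101 pc4: +16 =562
r78=1001110 pc4: +16 =578
r79=1001111 pc5: +32 =610
r80=1010000 pc2: +4 =614
r81=1010001 pc3: +8 =622
r82=1010010 pc3: +8 =630
r83=1010011 pc4: +16 =646
r84=1010100 pc3: +8 =654
r85=1010101 pc4: +16 =670
r86=1010110 pc4: +16 =686
r87=1010111 pc5: +32 =718
r88=1011000 pc3: +8 =726
r89=1011001 pc4: +16 =742
r90=1011010 pc4: +16 =758
r91=1011011 pc5: +32 =790
r92=1011100 pc4: +16 =806
r93=1011101 pc5: +32 =838
r94=1011110 pc5: +32 =870
r95=1011111 pc6: +64 =934
r96=1100000 pc2: +4 =938
r97=1100001 pc3: +8 =946
r98=1100010 pc3: +8 =954
r99=1100011 pc4: +16 =970
r100=1100100 pc3: +8 =978
r101=1100101 pc4: +16 =994
r102=1100110 pc4: +16 =1010
r103=1100111 pc5: +32 =1042
r104=1101000 pc3: +8 =1050
r105=1101001 pc4: +16 =1066
r106=1101010 pc4: +16 =1082
r107=1101011 pc5: +32 =1114
r108=1101100 pc4: +16 =1130
r109=1101101 pc5: +32 =1162
r110=1101110 pc5: +32 =1194

Answer: 1194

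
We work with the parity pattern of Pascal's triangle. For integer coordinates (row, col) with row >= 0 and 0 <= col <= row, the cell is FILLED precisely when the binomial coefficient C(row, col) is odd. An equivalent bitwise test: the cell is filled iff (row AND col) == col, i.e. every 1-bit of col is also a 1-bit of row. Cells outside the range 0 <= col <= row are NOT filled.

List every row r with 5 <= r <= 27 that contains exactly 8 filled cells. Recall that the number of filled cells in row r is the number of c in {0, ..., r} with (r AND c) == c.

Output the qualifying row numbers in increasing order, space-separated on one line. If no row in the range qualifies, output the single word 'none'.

Answer: 7 11 13 14 19 21 22 25 26

Derivation:
Row r has 2^popcount(r) filled cells, so we need popcount(r) = log2(8) = 3.
Scan r = 5..27 and keep those with exactly 3 one-bits:
r=5=101 popcount=2 -> skip
r=6=110 popcount=2 -> skip
r=7=111 popcount=3 -> KEEP
r=8=1000 popcount=1 -> skip
r=9=1001 popcount=2 -> skip
r=10=1010 popcount=2 -> skip
r=11=1011 popcount=3 -> KEEP
r=12=1100 popcount=2 -> skip
r=13=1101 popcount=3 -> KEEP
r=14=1110 popcount=3 -> KEEP
r=15=1111 popcount=4 -> skip
r=16=10000 popcount=1 -> skip
r=17=10001 popcount=2 -> skip
r=18=10010 popcount=2 -> skip
r=19=10011 popcount=3 -> KEEP
r=20=10100 popcount=2 -> skip
r=21=10101 popcount=3 -> KEEP
r=22=10110 popcount=3 -> KEEP
r=23=10111 popcount=4 -> skip
r=24=11000 popcount=2 -> skip
r=25=11001 popcount=3 -> KEEP
r=26=11010 popcount=3 -> KEEP
r=27=11011 popcount=4 -> skip
Kept rows: 7 11 13 14 19 21 22 25 26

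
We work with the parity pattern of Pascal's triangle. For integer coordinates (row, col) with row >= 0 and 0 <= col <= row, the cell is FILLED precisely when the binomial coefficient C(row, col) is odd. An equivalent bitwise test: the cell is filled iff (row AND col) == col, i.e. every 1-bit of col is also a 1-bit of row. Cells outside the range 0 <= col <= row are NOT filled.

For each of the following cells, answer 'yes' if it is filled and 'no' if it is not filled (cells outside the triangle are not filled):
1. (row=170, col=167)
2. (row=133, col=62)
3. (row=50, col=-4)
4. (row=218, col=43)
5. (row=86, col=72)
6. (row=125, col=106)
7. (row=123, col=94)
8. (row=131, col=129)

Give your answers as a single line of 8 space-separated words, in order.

Answer: no no no no no no no yes

Derivation:
(170,167): row=0b10101010, col=0b10100111, row AND col = 0b10100010 = 162; 162 != 167 -> empty
(133,62): row=0b10000101, col=0b111110, row AND col = 0b100 = 4; 4 != 62 -> empty
(50,-4): col outside [0, 50] -> not filled
(218,43): row=0b11011010, col=0b101011, row AND col = 0b1010 = 10; 10 != 43 -> empty
(86,72): row=0b1010110, col=0b1001000, row AND col = 0b1000000 = 64; 64 != 72 -> empty
(125,106): row=0b1111101, col=0b1101010, row AND col = 0b1101000 = 104; 104 != 106 -> empty
(123,94): row=0b1111011, col=0b1011110, row AND col = 0b1011010 = 90; 90 != 94 -> empty
(131,129): row=0b10000011, col=0b10000001, row AND col = 0b10000001 = 129; 129 == 129 -> filled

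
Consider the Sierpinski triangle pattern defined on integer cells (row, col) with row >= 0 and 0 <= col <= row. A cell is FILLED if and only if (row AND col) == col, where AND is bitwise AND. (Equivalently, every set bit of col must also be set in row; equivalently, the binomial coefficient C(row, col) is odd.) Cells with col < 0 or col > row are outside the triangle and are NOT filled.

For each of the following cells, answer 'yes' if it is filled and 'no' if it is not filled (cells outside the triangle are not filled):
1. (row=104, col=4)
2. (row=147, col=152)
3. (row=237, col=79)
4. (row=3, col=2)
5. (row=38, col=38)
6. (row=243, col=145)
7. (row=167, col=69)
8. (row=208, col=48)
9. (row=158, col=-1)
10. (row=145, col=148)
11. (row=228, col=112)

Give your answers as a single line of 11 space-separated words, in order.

Answer: no no no yes yes yes no no no no no

Derivation:
(104,4): row=0b1101000, col=0b100, row AND col = 0b0 = 0; 0 != 4 -> empty
(147,152): col outside [0, 147] -> not filled
(237,79): row=0b11101101, col=0b1001111, row AND col = 0b1001101 = 77; 77 != 79 -> empty
(3,2): row=0b11, col=0b10, row AND col = 0b10 = 2; 2 == 2 -> filled
(38,38): row=0b100110, col=0b100110, row AND col = 0b100110 = 38; 38 == 38 -> filled
(243,145): row=0b11110011, col=0b10010001, row AND col = 0b10010001 = 145; 145 == 145 -> filled
(167,69): row=0b10100111, col=0b1000101, row AND col = 0b101 = 5; 5 != 69 -> empty
(208,48): row=0b11010000, col=0b110000, row AND col = 0b10000 = 16; 16 != 48 -> empty
(158,-1): col outside [0, 158] -> not filled
(145,148): col outside [0, 145] -> not filled
(228,112): row=0b11100100, col=0b1110000, row AND col = 0b1100000 = 96; 96 != 112 -> empty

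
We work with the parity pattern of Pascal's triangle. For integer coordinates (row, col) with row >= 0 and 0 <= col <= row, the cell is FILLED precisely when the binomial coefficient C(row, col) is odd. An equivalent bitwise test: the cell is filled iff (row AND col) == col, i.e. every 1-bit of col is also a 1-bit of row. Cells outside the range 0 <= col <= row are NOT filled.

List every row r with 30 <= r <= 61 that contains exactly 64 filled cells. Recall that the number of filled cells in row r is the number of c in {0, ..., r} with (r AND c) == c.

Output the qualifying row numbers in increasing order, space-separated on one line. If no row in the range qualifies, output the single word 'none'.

Answer: none

Derivation:
Row r has 2^popcount(r) filled cells, so we need popcount(r) = log2(64) = 6.
Scan r = 30..61 and keep those with exactly 6 one-bits:
r=30=11110 popcount=4 -> skip
r=31=11111 popcount=5 -> skip
r=32=100000 popcount=1 -> skip
r=33=100001 popcount=2 -> skip
r=34=100010 popcount=2 -> skip
r=35=100011 popcount=3 -> skip
r=36=100100 popcount=2 -> skip
r=37=100101 popcount=3 -> skip
r=38=100110 popcount=3 -> skip
r=39=100111 popcount=4 -> skip
r=40=101000 popcount=2 -> skip
r=41=101001 popcount=3 -> skip
r=42=101010 popcount=3 -> skip
r=43=101011 popcount=4 -> skip
r=44=101100 popcount=3 -> skip
r=45=101101 popcount=4 -> skip
r=46=101110 popcount=4 -> skip
r=47=101111 popcount=5 -> skip
r=48=110000 popcount=2 -> skip
r=49=110001 popcount=3 -> skip
r=50=110010 popcount=3 -> skip
r=51=110011 popcount=4 -> skip
r=52=110100 popcount=3 -> skip
r=53=110101 popcount=4 -> skip
r=54=110110 popcount=4 -> skip
r=55=110111 popcount=5 -> skip
r=56=111000 popcount=3 -> skip
r=57=111001 popcount=4 -> skip
r=58=111010 popcount=4 -> skip
r=59=111011 popcount=5 -> skip
r=60=111100 popcount=4 -> skip
r=61=111101 popcount=5 -> skip
Kept rows: none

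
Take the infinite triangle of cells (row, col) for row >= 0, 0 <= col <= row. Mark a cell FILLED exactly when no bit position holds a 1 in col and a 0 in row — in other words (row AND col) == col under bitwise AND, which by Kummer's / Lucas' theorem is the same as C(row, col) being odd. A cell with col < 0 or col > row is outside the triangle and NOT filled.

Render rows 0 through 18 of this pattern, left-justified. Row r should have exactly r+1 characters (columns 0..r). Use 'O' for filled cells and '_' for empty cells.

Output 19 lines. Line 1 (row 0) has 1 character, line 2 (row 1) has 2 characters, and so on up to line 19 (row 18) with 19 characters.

Answer: O
OO
O_O
OOOO
O___O
OO__OO
O_O_O_O
OOOOOOOO
O_______O
OO______OO
O_O_____O_O
OOOO____OOOO
O___O___O___O
OO__OO__OO__OO
O_O_O_O_O_O_O_O
OOOOOOOOOOOOOOOO
O_______________O
OO______________OO
O_O_____________O_O

Derivation:
r0=0: O
r1=1: OO
r2=10: O_O
r3=11: OOOO
r4=100: O___O
r5=101: OO__OO
r6=110: O_O_O_O
r7=111: OOOOOOOO
r8=1000: O_______O
r9=1001: OO______OO
r10=1010: O_O_____O_O
r11=1011: OOOO____OOOO
r12=1100: O___O___O___O
r13=1101: OO__OO__OO__OO
r14=1110: O_O_O_O_O_O_O_O
r15=1111: OOOOOOOOOOOOOOOO
r16=10000: O_______________O
r17=10001: OO______________OO
r18=10010: O_O_____________O_O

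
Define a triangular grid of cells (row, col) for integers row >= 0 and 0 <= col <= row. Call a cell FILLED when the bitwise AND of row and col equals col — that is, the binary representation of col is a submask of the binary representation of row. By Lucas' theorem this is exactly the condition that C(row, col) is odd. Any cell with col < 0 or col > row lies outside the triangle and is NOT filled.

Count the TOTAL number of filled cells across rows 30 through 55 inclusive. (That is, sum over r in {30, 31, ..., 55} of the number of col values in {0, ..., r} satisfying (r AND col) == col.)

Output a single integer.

r30=11110 pc4: +16 =16
r31=11111 pc5: +32 =48
r32=100000 pc1: +2 =50
r33=100001 pc2: +4 =54
r34=100010 pc2: +4 =58
r35=100011 pc3: +8 =66
r36=100100 pc2: +4 =70
r37=100101 pc3: +8 =78
r38=100110 pc3: +8 =86
r39=100111 pc4: +16 =102
r40=101000 pc2: +4 =106
r41=101001 pc3: +8 =114
r42=101010 pc3: +8 =122
r43=101011 pc4: +16 =138
r44=101100 pc3: +8 =146
r45=101101 pc4: +16 =162
r46=101110 pc4: +16 =178
r47=101111 pc5: +32 =210
r48=110000 pc2: +4 =214
r49=110001 pc3: +8 =222
r50=110010 pc3: +8 =230
r51=110011 pc4: +16 =246
r52=110100 pc3: +8 =254
r53=110101 pc4: +16 =270
r54=110110 pc4: +16 =286
r55=110111 pc5: +32 =318

Answer: 318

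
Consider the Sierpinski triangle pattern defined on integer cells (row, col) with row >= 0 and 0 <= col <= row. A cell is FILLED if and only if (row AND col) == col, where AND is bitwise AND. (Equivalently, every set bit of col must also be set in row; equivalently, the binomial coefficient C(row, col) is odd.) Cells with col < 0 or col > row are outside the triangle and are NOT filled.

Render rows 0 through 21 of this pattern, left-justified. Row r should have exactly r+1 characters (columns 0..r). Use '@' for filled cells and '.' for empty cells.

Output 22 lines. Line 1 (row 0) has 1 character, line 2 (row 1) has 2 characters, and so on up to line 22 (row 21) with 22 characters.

Answer: @
@@
@.@
@@@@
@...@
@@..@@
@.@.@.@
@@@@@@@@
@.......@
@@......@@
@.@.....@.@
@@@@....@@@@
@...@...@...@
@@..@@..@@..@@
@.@.@.@.@.@.@.@
@@@@@@@@@@@@@@@@
@...............@
@@..............@@
@.@.............@.@
@@@@............@@@@
@...@...........@...@
@@..@@..........@@..@@

Derivation:
r0=0: @
r1=1: @@
r2=10: @.@
r3=11: @@@@
r4=100: @...@
r5=101: @@..@@
r6=110: @.@.@.@
r7=111: @@@@@@@@
r8=1000: @.......@
r9=1001: @@......@@
r10=1010: @.@.....@.@
r11=1011: @@@@....@@@@
r12=1100: @...@...@...@
r13=1101: @@..@@..@@..@@
r14=1110: @.@.@.@.@.@.@.@
r15=1111: @@@@@@@@@@@@@@@@
r16=10000: @...............@
r17=10001: @@..............@@
r18=10010: @.@.............@.@
r19=10011: @@@@............@@@@
r20=10100: @...@...........@...@
r21=10101: @@..@@..........@@..@@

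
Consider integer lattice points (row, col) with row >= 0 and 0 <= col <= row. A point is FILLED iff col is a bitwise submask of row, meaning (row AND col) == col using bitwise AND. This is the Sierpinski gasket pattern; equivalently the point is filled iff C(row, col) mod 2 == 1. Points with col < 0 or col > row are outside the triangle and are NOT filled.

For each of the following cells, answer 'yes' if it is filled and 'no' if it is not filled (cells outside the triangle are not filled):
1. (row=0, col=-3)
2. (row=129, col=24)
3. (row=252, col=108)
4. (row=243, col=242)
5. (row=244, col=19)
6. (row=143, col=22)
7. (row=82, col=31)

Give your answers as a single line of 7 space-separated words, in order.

(0,-3): col outside [0, 0] -> not filled
(129,24): row=0b10000001, col=0b11000, row AND col = 0b0 = 0; 0 != 24 -> empty
(252,108): row=0b11111100, col=0b1101100, row AND col = 0b1101100 = 108; 108 == 108 -> filled
(243,242): row=0b11110011, col=0b11110010, row AND col = 0b11110010 = 242; 242 == 242 -> filled
(244,19): row=0b11110100, col=0b10011, row AND col = 0b10000 = 16; 16 != 19 -> empty
(143,22): row=0b10001111, col=0b10110, row AND col = 0b110 = 6; 6 != 22 -> empty
(82,31): row=0b1010010, col=0b11111, row AND col = 0b10010 = 18; 18 != 31 -> empty

Answer: no no yes yes no no no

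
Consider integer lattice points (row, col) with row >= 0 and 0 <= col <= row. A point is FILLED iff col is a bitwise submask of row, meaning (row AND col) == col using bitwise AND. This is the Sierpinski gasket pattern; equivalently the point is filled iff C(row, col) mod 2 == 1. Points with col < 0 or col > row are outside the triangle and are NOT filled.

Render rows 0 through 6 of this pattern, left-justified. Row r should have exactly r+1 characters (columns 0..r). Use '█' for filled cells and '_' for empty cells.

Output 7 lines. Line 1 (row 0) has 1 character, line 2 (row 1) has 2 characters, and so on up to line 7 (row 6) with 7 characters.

Answer: █
██
█_█
████
█___█
██__██
█_█_█_█

Derivation:
r0=0: █
r1=1: ██
r2=10: █_█
r3=11: ████
r4=100: █___█
r5=101: ██__██
r6=110: █_█_█_█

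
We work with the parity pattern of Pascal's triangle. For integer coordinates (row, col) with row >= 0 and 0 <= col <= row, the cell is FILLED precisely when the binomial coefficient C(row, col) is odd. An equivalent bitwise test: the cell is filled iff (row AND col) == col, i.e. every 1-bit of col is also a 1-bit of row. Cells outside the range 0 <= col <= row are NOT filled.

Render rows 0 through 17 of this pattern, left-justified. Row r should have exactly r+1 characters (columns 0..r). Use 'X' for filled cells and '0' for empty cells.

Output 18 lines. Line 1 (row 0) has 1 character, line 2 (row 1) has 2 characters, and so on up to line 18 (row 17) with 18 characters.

Answer: X
XX
X0X
XXXX
X000X
XX00XX
X0X0X0X
XXXXXXXX
X0000000X
XX000000XX
X0X00000X0X
XXXX0000XXXX
X000X000X000X
XX00XX00XX00XX
X0X0X0X0X0X0X0X
XXXXXXXXXXXXXXXX
X000000000000000X
XX00000000000000XX

Derivation:
r0=0: X
r1=1: XX
r2=10: X0X
r3=11: XXXX
r4=100: X000X
r5=101: XX00XX
r6=110: X0X0X0X
r7=111: XXXXXXXX
r8=1000: X0000000X
r9=1001: XX000000XX
r10=1010: X0X00000X0X
r11=1011: XXXX0000XXXX
r12=1100: X000X000X000X
r13=1101: XX00XX00XX00XX
r14=1110: X0X0X0X0X0X0X0X
r15=1111: XXXXXXXXXXXXXXXX
r16=10000: X000000000000000X
r17=10001: XX00000000000000XX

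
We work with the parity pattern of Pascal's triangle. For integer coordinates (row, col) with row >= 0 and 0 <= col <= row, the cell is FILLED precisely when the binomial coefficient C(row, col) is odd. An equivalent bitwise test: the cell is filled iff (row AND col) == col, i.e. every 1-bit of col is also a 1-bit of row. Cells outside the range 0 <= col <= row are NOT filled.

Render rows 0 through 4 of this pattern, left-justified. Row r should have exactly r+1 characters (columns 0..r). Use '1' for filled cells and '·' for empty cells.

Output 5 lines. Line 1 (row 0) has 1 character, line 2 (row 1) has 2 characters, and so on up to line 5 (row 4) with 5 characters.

Answer: 1
11
1·1
1111
1···1

Derivation:
r0=0: 1
r1=1: 11
r2=10: 1·1
r3=11: 1111
r4=100: 1···1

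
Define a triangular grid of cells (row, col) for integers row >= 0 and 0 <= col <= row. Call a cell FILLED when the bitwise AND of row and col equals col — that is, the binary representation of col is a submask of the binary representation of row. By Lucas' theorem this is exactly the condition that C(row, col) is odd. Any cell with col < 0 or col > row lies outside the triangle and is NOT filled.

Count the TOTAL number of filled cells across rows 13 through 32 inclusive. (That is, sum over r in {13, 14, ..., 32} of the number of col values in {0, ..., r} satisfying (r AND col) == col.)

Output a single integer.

r13=1101 pc3: +8 =8
r14=1110 pc3: +8 =16
r15=1111 pc4: +16 =32
r16=10000 pc1: +2 =34
r17=10001 pc2: +4 =38
r18=10010 pc2: +4 =42
r19=10011 pc3: +8 =50
r20=10100 pc2: +4 =54
r21=10101 pc3: +8 =62
r22=10110 pc3: +8 =70
r23=10111 pc4: +16 =86
r24=11000 pc2: +4 =90
r25=11001 pc3: +8 =98
r26=11010 pc3: +8 =106
r27=11011 pc4: +16 =122
r28=11100 pc3: +8 =130
r29=11101 pc4: +16 =146
r30=11110 pc4: +16 =162
r31=11111 pc5: +32 =194
r32=100000 pc1: +2 =196

Answer: 196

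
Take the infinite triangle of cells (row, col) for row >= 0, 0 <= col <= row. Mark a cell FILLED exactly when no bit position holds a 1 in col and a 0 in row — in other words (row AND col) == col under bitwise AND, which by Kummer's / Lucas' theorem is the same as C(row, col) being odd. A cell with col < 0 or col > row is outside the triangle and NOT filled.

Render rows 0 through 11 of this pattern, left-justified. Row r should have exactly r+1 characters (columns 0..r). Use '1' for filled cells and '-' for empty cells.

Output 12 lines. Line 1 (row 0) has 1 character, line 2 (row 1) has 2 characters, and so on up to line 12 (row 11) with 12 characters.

r0=0: 1
r1=1: 11
r2=10: 1-1
r3=11: 1111
r4=100: 1---1
r5=101: 11--11
r6=110: 1-1-1-1
r7=111: 11111111
r8=1000: 1-------1
r9=1001: 11------11
r10=1010: 1-1-----1-1
r11=1011: 1111----1111

Answer: 1
11
1-1
1111
1---1
11--11
1-1-1-1
11111111
1-------1
11------11
1-1-----1-1
1111----1111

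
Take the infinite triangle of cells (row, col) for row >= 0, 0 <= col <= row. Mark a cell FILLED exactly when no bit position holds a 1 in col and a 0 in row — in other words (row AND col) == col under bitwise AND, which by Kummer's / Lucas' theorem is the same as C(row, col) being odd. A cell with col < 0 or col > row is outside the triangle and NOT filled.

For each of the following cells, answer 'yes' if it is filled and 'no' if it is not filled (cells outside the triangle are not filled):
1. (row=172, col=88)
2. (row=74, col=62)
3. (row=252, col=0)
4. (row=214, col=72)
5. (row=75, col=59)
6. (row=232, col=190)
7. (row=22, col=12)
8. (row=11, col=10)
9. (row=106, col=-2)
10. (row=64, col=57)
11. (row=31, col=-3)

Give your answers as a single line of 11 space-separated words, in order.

(172,88): row=0b10101100, col=0b1011000, row AND col = 0b1000 = 8; 8 != 88 -> empty
(74,62): row=0b1001010, col=0b111110, row AND col = 0b1010 = 10; 10 != 62 -> empty
(252,0): row=0b11111100, col=0b0, row AND col = 0b0 = 0; 0 == 0 -> filled
(214,72): row=0b11010110, col=0b1001000, row AND col = 0b1000000 = 64; 64 != 72 -> empty
(75,59): row=0b1001011, col=0b111011, row AND col = 0b1011 = 11; 11 != 59 -> empty
(232,190): row=0b11101000, col=0b10111110, row AND col = 0b10101000 = 168; 168 != 190 -> empty
(22,12): row=0b10110, col=0b1100, row AND col = 0b100 = 4; 4 != 12 -> empty
(11,10): row=0b1011, col=0b1010, row AND col = 0b1010 = 10; 10 == 10 -> filled
(106,-2): col outside [0, 106] -> not filled
(64,57): row=0b1000000, col=0b111001, row AND col = 0b0 = 0; 0 != 57 -> empty
(31,-3): col outside [0, 31] -> not filled

Answer: no no yes no no no no yes no no no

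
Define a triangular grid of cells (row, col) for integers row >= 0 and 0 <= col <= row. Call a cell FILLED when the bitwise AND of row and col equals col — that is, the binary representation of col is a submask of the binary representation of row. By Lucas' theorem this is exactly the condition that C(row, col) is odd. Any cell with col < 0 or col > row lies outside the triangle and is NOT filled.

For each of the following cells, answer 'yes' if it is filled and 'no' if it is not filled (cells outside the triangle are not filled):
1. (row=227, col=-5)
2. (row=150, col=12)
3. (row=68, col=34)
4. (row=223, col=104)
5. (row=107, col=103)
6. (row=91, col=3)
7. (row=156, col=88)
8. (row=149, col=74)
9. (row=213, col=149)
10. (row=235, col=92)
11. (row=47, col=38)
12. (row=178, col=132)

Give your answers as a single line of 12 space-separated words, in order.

(227,-5): col outside [0, 227] -> not filled
(150,12): row=0b10010110, col=0b1100, row AND col = 0b100 = 4; 4 != 12 -> empty
(68,34): row=0b1000100, col=0b100010, row AND col = 0b0 = 0; 0 != 34 -> empty
(223,104): row=0b11011111, col=0b1101000, row AND col = 0b1001000 = 72; 72 != 104 -> empty
(107,103): row=0b1101011, col=0b1100111, row AND col = 0b1100011 = 99; 99 != 103 -> empty
(91,3): row=0b1011011, col=0b11, row AND col = 0b11 = 3; 3 == 3 -> filled
(156,88): row=0b10011100, col=0b1011000, row AND col = 0b11000 = 24; 24 != 88 -> empty
(149,74): row=0b10010101, col=0b1001010, row AND col = 0b0 = 0; 0 != 74 -> empty
(213,149): row=0b11010101, col=0b10010101, row AND col = 0b10010101 = 149; 149 == 149 -> filled
(235,92): row=0b11101011, col=0b1011100, row AND col = 0b1001000 = 72; 72 != 92 -> empty
(47,38): row=0b101111, col=0b100110, row AND col = 0b100110 = 38; 38 == 38 -> filled
(178,132): row=0b10110010, col=0b10000100, row AND col = 0b10000000 = 128; 128 != 132 -> empty

Answer: no no no no no yes no no yes no yes no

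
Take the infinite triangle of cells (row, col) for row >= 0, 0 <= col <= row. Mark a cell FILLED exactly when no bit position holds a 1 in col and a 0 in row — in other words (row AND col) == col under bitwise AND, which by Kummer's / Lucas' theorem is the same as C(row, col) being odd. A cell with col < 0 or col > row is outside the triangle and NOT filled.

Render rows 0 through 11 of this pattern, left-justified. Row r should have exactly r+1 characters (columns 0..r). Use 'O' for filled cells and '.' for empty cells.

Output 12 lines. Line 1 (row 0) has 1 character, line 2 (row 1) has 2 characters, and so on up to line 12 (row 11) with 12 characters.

r0=0: O
r1=1: OO
r2=10: O.O
r3=11: OOOO
r4=100: O...O
r5=101: OO..OO
r6=110: O.O.O.O
r7=111: OOOOOOOO
r8=1000: O.......O
r9=1001: OO......OO
r10=1010: O.O.....O.O
r11=1011: OOOO....OOOO

Answer: O
OO
O.O
OOOO
O...O
OO..OO
O.O.O.O
OOOOOOOO
O.......O
OO......OO
O.O.....O.O
OOOO....OOOO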